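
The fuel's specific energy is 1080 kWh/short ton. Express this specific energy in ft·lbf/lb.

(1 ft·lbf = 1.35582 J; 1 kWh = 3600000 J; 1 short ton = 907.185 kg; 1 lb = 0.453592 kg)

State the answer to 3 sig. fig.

1.43×10⁶ ft·lbf/lb

1080 kWh/short ton × 3600000 J/kWh ÷ 907.185 kg/short ton = 4.28579×10⁶ J/kg
4.28579×10⁶ J/kg ÷ 1.35582 J/ft·lbf × 0.453592 kg/lb = 1.43382×10⁶ ft·lbf/lb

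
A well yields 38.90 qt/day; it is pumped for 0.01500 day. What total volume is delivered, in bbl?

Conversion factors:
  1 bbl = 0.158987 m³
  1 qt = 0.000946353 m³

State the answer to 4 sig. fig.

0.003473 bbl

38.90 qt/day → 4.26078×10⁻⁷ m³/s
0.01500 day → 1296 s
V = Q × t = 4.26078×10⁻⁷ × 1296 = 5.52197×10⁻⁴ m³
In bbl: 5.52197×10⁻⁴ / 0.158987 = 0.00347322 bbl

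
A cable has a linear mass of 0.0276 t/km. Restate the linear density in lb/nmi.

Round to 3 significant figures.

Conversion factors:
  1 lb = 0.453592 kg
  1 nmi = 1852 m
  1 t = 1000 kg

0.0276 t/km × 1000 kg/t ÷ 1000 m/km = 0.0276 kg/m
0.0276 kg/m ÷ 0.453592 kg/lb × 1852 m/nmi = 112.69 lb/nmi

113 lb/nmi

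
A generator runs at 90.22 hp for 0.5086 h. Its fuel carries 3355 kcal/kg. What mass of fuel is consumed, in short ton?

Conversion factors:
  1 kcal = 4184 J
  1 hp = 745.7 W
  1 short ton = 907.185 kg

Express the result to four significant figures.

0.009673 short ton

90.22 hp → 67277.1 W
0.5086 h → 1830.96 s
E = P × t = 67277.1 × 1830.96 = 1.23182×10⁸ J
3355 kcal/kg → 1.40373×10⁷ J/kg
m = E / e_s = 1.23182×10⁸ / 1.40373×10⁷ = 8.77533 kg
In short ton: 8.77533 / 907.185 = 0.00967314 short ton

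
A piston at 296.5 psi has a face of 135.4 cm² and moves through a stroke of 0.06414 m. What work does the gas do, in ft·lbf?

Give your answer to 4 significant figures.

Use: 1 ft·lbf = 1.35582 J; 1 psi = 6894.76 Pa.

296.5 psi → 2.0443×10⁶ Pa
135.4 cm² → 0.01354 m²
F = P × A = 2.0443×10⁶ × 0.01354 = 27679.8 N
W = F × d = 27679.8 × 0.06414 = 1775.38 J
In ft·lbf: 1775.38 / 1.35582 = 1309.45 ft·lbf

1309 ft·lbf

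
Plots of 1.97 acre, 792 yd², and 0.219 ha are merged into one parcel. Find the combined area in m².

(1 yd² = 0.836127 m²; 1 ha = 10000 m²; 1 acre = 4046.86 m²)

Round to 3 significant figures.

1.97 acre × 4046.86 = 7972.31 m²
792 yd² × 0.836127 = 662.213 m²
0.219 ha × 10000 = 2190 m²
Combined: 7972.31 + 662.213 + 2190 = 10824.5 m²

1.08×10⁴ m²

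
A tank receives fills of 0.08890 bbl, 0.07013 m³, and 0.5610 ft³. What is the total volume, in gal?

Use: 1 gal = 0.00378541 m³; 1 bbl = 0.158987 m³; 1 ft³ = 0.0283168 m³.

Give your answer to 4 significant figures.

0.08890 bbl × 0.158987 = 0.0141339 m³
0.07013 m³ (already m³)
0.5610 ft³ × 0.0283168 = 0.0158857 m³
Sum: 0.0141339 + 0.07013 + 0.0158857 = 0.10015 m³
In gal: 0.10015 / 0.00378541 = 26.4568 gal

26.46 gal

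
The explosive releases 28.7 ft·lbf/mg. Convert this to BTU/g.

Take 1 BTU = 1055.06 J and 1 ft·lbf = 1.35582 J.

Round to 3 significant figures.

36.9 BTU/g

28.7 ft·lbf/mg × 1.35582 J/ft·lbf ÷ 10⁻⁶ kg/mg = 3.8912×10⁷ J/kg
3.8912×10⁷ J/kg ÷ 1055.06 J/BTU × 0.001 kg/g = 36.8813 BTU/g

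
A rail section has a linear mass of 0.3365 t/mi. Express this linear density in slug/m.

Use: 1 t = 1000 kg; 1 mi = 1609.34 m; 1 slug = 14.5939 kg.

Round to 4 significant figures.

0.3365 t/mi × 1000 kg/t ÷ 1609.34 m/mi = 0.209092 kg/m
0.209092 kg/m ÷ 14.5939 kg/slug = 0.0143274 slug/m

0.01433 slug/m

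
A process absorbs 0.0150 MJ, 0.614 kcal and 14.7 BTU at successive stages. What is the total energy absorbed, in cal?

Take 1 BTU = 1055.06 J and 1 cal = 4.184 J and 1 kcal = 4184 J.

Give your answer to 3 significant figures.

0.0150 MJ × 1000000 = 15000 J
0.614 kcal × 4184 = 2568.98 J
14.7 BTU × 1055.06 = 15509.4 J
Total: 15000 + 2568.98 + 15509.4 = 33078.4 J
In cal: 33078.4 / 4.184 = 7905.93 cal

7910 cal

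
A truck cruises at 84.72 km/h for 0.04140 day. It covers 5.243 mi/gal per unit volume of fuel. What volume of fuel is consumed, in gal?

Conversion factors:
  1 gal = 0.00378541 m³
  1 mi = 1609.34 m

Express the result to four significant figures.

9.976 gal

84.72 km/h → 23.5333 m/s
0.04140 day → 3576.96 s
d = v × t = 23.5333 × 3576.96 = 84177.7 m
5.243 mi/gal → 2.22902×10⁶ m/m³
V = d / (distance per unit fuel) = 84177.7 / 2.22902×10⁶ = 0.0377644 m³
In gal: 0.0377644 / 0.00378541 = 9.9763 gal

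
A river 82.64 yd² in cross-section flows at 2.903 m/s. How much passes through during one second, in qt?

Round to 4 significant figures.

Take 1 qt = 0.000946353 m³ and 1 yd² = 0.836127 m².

82.64 yd² × 0.836127 → 69.0975 m²
V = v × A × t = 2.903 m/s × 69.0975 m² × 1 s = 200.59 m³
200.59 m³ ÷ (0.000946353 m³/qt) = 211961 qt

2.120×10⁵ qt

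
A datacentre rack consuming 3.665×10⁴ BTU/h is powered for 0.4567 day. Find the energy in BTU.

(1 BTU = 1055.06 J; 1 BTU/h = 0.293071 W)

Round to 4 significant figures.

4.017×10⁵ BTU

3.665×10⁴ BTU/h × 0.293071 = 10741.1 W
0.4567 day × 86400 = 39458.9 s
E = P × t = 10741.1 W × 39458.9 s = 4.23832×10⁸ J
4.23832×10⁸ J ÷ (1055.06 J/BTU) = 401714 BTU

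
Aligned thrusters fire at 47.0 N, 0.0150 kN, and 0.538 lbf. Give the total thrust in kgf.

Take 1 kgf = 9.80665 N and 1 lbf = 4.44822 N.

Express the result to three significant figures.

6.57 kgf

47.0 N (already N)
0.0150 kN × 1000 = 15 N
0.538 lbf × 4.44822 = 2.39314 N
Sum: 47 + 15 + 2.39314 = 64.3931 N
In kgf: 64.3931 / 9.80665 = 6.56627 kgf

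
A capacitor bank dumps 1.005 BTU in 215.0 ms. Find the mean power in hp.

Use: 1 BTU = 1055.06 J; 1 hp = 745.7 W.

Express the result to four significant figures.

6.614 hp

1.005 BTU × 1055.06 → 1060.34 J
215.0 ms × 0.001 → 0.215 s
P = E / t = 1060.34 J / 0.215 s = 4931.81 W
4931.81 W ÷ (745.7 W/hp) = 6.61367 hp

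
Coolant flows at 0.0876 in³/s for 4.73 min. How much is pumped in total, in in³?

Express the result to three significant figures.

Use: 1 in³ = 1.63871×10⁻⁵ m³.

24.9 in³

0.0876 in³/s → 1.43551×10⁻⁶ m³/s
4.73 min → 283.8 s
V = Q × t = 1.43551×10⁻⁶ × 283.8 = 4.07398×10⁻⁴ m³
In in³: 4.07398×10⁻⁴ / 1.63871×10⁻⁵ = 24.8609 in³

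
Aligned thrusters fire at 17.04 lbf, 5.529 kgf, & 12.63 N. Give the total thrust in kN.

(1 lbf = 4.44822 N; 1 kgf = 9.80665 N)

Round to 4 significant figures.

17.04 lbf × 4.44822 = 75.7977 N
5.529 kgf × 9.80665 = 54.221 N
12.63 N (already N)
Sum: 75.7977 + 54.221 + 12.63 = 142.649 N
In kN: 142.649 / 1000 = 0.142649 kN

0.1426 kN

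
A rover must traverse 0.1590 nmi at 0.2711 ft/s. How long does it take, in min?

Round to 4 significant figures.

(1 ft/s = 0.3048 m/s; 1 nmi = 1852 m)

0.1590 nmi × 1852 → 294.468 m
0.2711 ft/s × 0.3048 → 0.0826313 m/s
t = d / v = 294.468 m / 0.0826313 m/s = 3563.64 s
3563.64 s ÷ (60 s/min) = 59.394 min

59.39 min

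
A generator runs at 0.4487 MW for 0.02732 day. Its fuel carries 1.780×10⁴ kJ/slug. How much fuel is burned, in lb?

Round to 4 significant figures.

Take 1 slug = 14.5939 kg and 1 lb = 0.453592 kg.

1914 lb

0.4487 MW → 448700 W
0.02732 day → 2360.45 s
E = P × t = 448700 × 2360.45 = 1.05913×10⁹ J
1.780×10⁴ kJ/slug → 1.21969×10⁶ J/kg
m = E / e_s = 1.05913×10⁹ / 1.21969×10⁶ = 868.36 kg
In lb: 868.36 / 0.453592 = 1914.41 lb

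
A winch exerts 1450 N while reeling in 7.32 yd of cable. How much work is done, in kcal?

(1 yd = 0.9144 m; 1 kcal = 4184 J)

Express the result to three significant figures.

2.32 kcal

7.32 yd × 0.9144 → 6.69341 m
W = F × d = 1450 N × 6.69341 m = 9705.44 J
9705.44 J ÷ (4184 J/kcal) = 2.31966 kcal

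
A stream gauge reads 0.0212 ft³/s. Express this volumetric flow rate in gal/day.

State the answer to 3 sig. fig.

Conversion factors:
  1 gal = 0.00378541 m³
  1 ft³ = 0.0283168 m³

1.37×10⁴ gal/day

0.0212 ft³/s × 0.0283168 m³/ft³ = 6.00316×10⁻⁴ m³/s
6.00316×10⁻⁴ m³/s ÷ 0.00378541 m³/gal × 86400 s/day = 13701.9 gal/day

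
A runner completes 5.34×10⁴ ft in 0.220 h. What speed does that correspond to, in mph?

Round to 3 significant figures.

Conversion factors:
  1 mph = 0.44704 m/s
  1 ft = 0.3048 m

46.0 mph

5.34×10⁴ ft × 0.3048 → 16276.3 m
0.220 h × 3600 → 792 s
v = d / t = 16276.3 m / 792 s = 20.5509 m/s
20.5509 m/s ÷ (0.44704 m/s/mph) = 45.9711 mph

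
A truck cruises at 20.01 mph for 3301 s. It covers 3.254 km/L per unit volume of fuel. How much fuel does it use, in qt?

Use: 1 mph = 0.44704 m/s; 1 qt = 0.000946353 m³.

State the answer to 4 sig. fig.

20.01 mph → 8.94527 m/s
d = v × t = 8.94527 × 3301 = 29528.3 m
3.254 km/L → 3.254×10⁶ m/m³
V = d / (distance per unit fuel) = 29528.3 / 3.254×10⁶ = 0.00907446 m³
In qt: 0.00907446 / 0.000946353 = 9.58887 qt

9.589 qt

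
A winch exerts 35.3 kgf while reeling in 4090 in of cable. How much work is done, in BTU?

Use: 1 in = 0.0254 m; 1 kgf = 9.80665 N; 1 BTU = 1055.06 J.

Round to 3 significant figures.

35.3 kgf × 9.80665 = 346.175 N
4090 in × 0.0254 = 103.886 m
W = F × d = 346.175 N × 103.886 m = 35962.7 J
35962.7 J ÷ (1055.06 J/BTU) = 34.0859 BTU

34.1 BTU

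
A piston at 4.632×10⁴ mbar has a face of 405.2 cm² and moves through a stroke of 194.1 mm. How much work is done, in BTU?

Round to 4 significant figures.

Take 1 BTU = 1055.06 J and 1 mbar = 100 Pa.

34.53 BTU

4.632×10⁴ mbar → 4.632×10⁶ Pa
405.2 cm² → 0.04052 m²
F = P × A = 4.632×10⁶ × 0.04052 = 187689 N
194.1 mm → 0.1941 m
W = F × d = 187689 × 0.1941 = 36430.4 J
In BTU: 36430.4 / 1055.06 = 34.5292 BTU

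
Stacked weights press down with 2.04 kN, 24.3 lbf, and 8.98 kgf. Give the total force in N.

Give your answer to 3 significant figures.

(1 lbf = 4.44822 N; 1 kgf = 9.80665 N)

2.04 kN × 1000 → 2040 N
24.3 lbf × 4.44822 → 108.092 N
8.98 kgf × 9.80665 → 88.0637 N
Total: 2040 + 108.092 + 88.0637 = 2236.16 N

2240 N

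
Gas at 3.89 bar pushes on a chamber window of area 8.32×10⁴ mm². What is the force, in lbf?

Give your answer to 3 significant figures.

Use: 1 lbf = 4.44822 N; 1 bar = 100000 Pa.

7280 lbf

3.89 bar × 100000 = 389000 Pa
8.32×10⁴ mm² × 10⁻⁶ = 0.0832 m²
F = P × A = 389000 Pa × 0.0832 m² = 32364.8 N
32364.8 N ÷ (4.44822 N/lbf) = 7275.9 lbf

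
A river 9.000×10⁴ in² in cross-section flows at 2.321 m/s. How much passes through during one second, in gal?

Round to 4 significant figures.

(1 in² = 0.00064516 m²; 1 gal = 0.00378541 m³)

3.560×10⁴ gal

9.000×10⁴ in² × 0.00064516 → 58.0644 m²
V = v × A × t = 2.321 m/s × 58.0644 m² × 1 s = 134.767 m³
134.767 m³ ÷ (0.00378541 m³/gal) = 35601.7 gal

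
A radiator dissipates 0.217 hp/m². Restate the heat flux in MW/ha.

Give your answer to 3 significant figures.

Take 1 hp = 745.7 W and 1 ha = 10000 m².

0.217 hp/m² × 745.7 W/hp = 161.817 W/m²
161.817 W/m² ÷ 1000000 W/MW × 10000 m²/ha = 1.61817 MW/ha

1.62 MW/ha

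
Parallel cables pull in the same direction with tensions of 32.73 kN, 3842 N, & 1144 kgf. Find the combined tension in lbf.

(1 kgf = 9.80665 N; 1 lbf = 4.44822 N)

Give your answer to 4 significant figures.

32.73 kN × 1000 = 32730 N
3842 N (already N)
1144 kgf × 9.80665 = 11218.8 N
Sum: 32730 + 3842 + 11218.8 = 47790.8 N
In lbf: 47790.8 / 4.44822 = 10743.8 lbf

1.074×10⁴ lbf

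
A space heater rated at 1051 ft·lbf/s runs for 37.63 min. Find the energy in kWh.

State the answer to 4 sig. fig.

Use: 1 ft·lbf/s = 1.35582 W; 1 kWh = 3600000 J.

0.8937 kWh

1051 ft·lbf/s × 1.35582 = 1424.97 W
37.63 min × 60 = 2257.8 s
E = P × t = 1424.97 W × 2257.8 s = 3.2173×10⁶ J
3.2173×10⁶ J ÷ (3600000 J/kWh) = 0.893694 kWh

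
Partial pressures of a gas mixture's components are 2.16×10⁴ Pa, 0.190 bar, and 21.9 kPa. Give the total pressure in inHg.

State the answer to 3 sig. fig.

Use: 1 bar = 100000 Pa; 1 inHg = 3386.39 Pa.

2.16×10⁴ Pa (already Pa)
0.190 bar × 100000 = 19000 Pa
21.9 kPa × 1000 = 21900 Pa
Combined: 21600 + 19000 + 21900 = 62500 Pa
In inHg: 62500 / 3386.39 = 18.4562 inHg

18.5 inHg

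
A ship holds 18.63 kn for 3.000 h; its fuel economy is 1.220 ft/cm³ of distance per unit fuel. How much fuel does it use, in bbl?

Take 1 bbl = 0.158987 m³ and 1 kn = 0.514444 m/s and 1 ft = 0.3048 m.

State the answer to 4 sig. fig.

1.751 bbl

18.63 kn → 9.58409 m/s
3.000 h → 10800 s
d = v × t = 9.58409 × 10800 = 103508 m
1.220 ft/cm³ → 371856 m/m³
V = d / (distance per unit fuel) = 103508 / 371856 = 0.278355 m³
In bbl: 0.278355 / 0.158987 = 1.7508 bbl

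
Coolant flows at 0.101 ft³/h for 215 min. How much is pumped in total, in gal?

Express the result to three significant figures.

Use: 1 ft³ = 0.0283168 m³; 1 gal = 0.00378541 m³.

2.71 gal

0.101 ft³/h → 7.94444×10⁻⁷ m³/s
215 min → 12900 s
V = Q × t = 7.94444×10⁻⁷ × 12900 = 0.0102483 m³
In gal: 0.0102483 / 0.00378541 = 2.70732 gal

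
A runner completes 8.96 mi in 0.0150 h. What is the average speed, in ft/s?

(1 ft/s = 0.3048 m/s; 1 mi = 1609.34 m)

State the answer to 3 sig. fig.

8.96 mi × 1609.34 = 14419.7 m
0.0150 h × 3600 = 54 s
v = d / t = 14419.7 m / 54 s = 267.031 m/s
267.031 m/s ÷ (0.3048 m/s/ft/s) = 876.086 ft/s

876 ft/s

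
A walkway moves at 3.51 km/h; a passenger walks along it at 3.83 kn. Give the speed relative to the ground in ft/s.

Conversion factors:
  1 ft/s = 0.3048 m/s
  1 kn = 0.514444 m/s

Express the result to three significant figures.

9.66 ft/s

3.51 km/h × (1/3.6) → 0.975 m/s
3.83 kn × 0.514444 → 1.97032 m/s
Combined: 0.975 + 1.97032 = 2.94532 m/s
In ft/s: 2.94532 / 0.3048 = 9.66312 ft/s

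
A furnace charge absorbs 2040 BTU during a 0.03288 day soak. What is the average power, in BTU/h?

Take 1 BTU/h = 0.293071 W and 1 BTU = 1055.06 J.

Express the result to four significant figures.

2040 BTU × 1055.06 → 2.15232×10⁶ J
0.03288 day × 86400 → 2840.83 s
P = E / t = 2.15232×10⁶ J / 2840.83 s = 757.638 W
757.638 W ÷ (0.293071 W/BTU/h) = 2585.17 BTU/h

2585 BTU/h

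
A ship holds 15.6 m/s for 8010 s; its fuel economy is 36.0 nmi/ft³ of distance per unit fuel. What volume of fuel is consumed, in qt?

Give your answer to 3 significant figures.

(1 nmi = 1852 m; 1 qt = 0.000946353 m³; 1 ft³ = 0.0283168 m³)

56.1 qt

d = v × t = 15.6 × 8010 = 124956 m
36.0 nmi/ft³ → 2.3545×10⁶ m/m³
V = d / (distance per unit fuel) = 124956 / 2.3545×10⁶ = 0.0530711 m³
In qt: 0.0530711 / 0.000946353 = 56.0796 qt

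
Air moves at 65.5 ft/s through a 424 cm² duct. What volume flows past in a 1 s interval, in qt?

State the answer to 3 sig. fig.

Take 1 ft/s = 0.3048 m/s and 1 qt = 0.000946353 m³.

65.5 ft/s × 0.3048 = 19.9644 m/s
424 cm² × 0.0001 = 0.0424 m²
V = v × A × t = 19.9644 m/s × 0.0424 m² × 1 s = 0.846491 m³
0.846491 m³ ÷ (0.000946353 m³/qt) = 894.477 qt

894 qt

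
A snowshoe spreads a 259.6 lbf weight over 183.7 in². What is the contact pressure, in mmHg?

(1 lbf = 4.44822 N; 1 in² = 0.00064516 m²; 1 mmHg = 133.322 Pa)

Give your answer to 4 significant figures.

73.08 mmHg

259.6 lbf × 4.44822 → 1154.76 N
183.7 in² × 0.00064516 → 0.118516 m²
P = F / A = 1154.76 N / 0.118516 m² = 9743.49 Pa
9743.49 Pa ÷ (133.322 Pa/mmHg) = 73.0824 mmHg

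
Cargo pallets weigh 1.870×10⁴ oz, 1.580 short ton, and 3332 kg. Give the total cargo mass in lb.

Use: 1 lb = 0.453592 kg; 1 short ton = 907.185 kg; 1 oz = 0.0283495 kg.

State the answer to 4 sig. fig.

1.870×10⁴ oz × 0.0283495 = 530.136 kg
1.580 short ton × 907.185 = 1433.35 kg
3332 kg (already kg)
Sum: 530.136 + 1433.35 + 3332 = 5295.49 kg
In lb: 5295.49 / 0.453592 = 11674.6 lb

1.167×10⁴ lb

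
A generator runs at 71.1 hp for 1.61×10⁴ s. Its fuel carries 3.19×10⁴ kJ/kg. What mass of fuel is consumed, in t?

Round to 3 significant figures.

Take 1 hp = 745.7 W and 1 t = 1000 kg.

0.0268 t

71.1 hp → 53019.3 W
E = P × t = 53019.3 × 16100 = 8.53611×10⁸ J
3.19×10⁴ kJ/kg → 3.19×10⁷ J/kg
m = E / e_s = 8.53611×10⁸ / 3.19×10⁷ = 26.759 kg
In t: 26.759 / 1000 = 0.026759 t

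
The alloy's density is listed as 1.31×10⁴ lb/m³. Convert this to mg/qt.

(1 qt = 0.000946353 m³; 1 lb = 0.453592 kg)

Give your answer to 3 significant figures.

5.62×10⁶ mg/qt

1.31×10⁴ lb/m³ × 0.453592 kg/lb = 5942.06 kg/m³
5942.06 kg/m³ ÷ 10⁻⁶ kg/mg × 0.000946353 m³/qt = 5.62329×10⁶ mg/qt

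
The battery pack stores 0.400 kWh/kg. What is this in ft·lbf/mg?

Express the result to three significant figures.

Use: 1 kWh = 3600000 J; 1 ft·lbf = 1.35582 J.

0.400 kWh/kg × 3600000 J/kWh = 1.44×10⁶ J/kg
1.44×10⁶ J/kg ÷ 1.35582 J/ft·lbf × 10⁻⁶ kg/mg = 1.06209 ft·lbf/mg

1.06 ft·lbf/mg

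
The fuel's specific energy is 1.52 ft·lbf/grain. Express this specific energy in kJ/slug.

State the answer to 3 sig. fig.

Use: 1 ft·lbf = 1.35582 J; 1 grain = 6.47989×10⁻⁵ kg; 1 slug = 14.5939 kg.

1.52 ft·lbf/grain × 1.35582 J/ft·lbf ÷ 6.47989×10⁻⁵ kg/grain = 31803.7 J/kg
31803.7 J/kg ÷ 1000 J/kJ × 14.5939 kg/slug = 464.14 kJ/slug

464 kJ/slug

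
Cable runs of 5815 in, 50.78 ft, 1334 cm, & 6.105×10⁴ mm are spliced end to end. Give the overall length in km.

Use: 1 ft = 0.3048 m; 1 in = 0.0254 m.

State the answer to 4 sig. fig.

0.2376 km

5815 in × 0.0254 = 147.701 m
50.78 ft × 0.3048 = 15.4777 m
1334 cm × 0.01 = 13.34 m
6.105×10⁴ mm × 0.001 = 61.05 m
Combined: 147.701 + 15.4777 + 13.34 + 61.05 = 237.569 m
In km: 237.569 / 1000 = 0.237569 km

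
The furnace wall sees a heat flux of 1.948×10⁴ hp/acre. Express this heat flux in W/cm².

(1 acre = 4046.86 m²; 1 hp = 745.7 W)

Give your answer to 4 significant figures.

0.3590 W/cm²

1.948×10⁴ hp/acre × 745.7 W/hp ÷ 4046.86 m²/acre = 3589.51 W/m²
3589.51 W/m² × 0.0001 m²/cm² = 0.358951 W/cm²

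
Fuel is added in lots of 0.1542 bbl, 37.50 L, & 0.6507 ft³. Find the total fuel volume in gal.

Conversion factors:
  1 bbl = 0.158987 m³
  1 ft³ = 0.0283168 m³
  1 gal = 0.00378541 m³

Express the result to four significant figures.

21.25 gal

0.1542 bbl × 0.158987 = 0.0245158 m³
37.50 L × 0.001 = 0.0375 m³
0.6507 ft³ × 0.0283168 = 0.0184257 m³
Sum: 0.0245158 + 0.0375 + 0.0184257 = 0.0804415 m³
In gal: 0.0804415 / 0.00378541 = 21.2504 gal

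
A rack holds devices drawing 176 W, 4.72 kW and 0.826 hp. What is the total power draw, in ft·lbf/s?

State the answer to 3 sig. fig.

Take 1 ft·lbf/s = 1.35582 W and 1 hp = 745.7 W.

176 W (already W)
4.72 kW × 1000 = 4720 W
0.826 hp × 745.7 = 615.948 W
Sum: 176 + 4720 + 615.948 = 5511.95 W
In ft·lbf/s: 5511.95 / 1.35582 = 4065.4 ft·lbf/s

4070 ft·lbf/s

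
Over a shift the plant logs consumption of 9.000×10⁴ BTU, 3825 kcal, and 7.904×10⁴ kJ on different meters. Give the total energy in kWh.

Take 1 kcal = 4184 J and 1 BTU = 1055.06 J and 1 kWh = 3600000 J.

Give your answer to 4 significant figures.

52.78 kWh

9.000×10⁴ BTU × 1055.06 = 9.49554×10⁷ J
3825 kcal × 4184 = 1.60038×10⁷ J
7.904×10⁴ kJ × 1000 = 7.904×10⁷ J
Combined: 9.49554×10⁷ + 1.60038×10⁷ + 7.904×10⁷ = 1.89999×10⁸ J
In kWh: 1.89999×10⁸ / 3600000 = 52.7775 kWh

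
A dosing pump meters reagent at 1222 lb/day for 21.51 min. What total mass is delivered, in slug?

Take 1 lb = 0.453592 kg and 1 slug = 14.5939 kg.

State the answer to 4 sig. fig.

1222 lb/day → 0.00641539 kg/s
21.51 min → 1290.6 s
m = ṁ × t = 0.00641539 × 1290.6 = 8.2797 kg
In slug: 8.2797 / 14.5939 = 0.56734 slug

0.5673 slug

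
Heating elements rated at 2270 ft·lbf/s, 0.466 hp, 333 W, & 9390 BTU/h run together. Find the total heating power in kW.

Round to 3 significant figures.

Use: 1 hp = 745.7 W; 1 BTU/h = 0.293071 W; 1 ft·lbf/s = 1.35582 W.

6.51 kW

2270 ft·lbf/s × 1.35582 = 3077.71 W
0.466 hp × 745.7 = 347.496 W
333 W (already W)
9390 BTU/h × 0.293071 = 2751.94 W
Total: 3077.71 + 347.496 + 333 + 2751.94 = 6510.15 W
In kW: 6510.15 / 1000 = 6.51015 kW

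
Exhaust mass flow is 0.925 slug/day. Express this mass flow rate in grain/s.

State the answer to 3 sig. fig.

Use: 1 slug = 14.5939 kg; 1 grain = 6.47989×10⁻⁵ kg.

2.41 grain/s

0.925 slug/day × 14.5939 kg/slug ÷ 86400 s/day = 1.56243×10⁻⁴ kg/s
1.56243×10⁻⁴ kg/s ÷ 6.47989×10⁻⁵ kg/grain = 2.4112 grain/s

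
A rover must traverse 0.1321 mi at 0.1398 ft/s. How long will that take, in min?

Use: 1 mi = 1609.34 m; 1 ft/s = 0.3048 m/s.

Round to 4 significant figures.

0.1321 mi × 1609.34 = 212.594 m
0.1398 ft/s × 0.3048 = 0.042611 m/s
t = d / v = 212.594 m / 0.042611 m/s = 4989.18 s
4989.18 s ÷ (60 s/min) = 83.153 min

83.15 min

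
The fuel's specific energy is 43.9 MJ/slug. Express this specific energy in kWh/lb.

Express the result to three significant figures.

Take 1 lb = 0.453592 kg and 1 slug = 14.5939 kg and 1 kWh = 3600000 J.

43.9 MJ/slug × 1000000 J/MJ ÷ 14.5939 kg/slug = 3.00811×10⁶ J/kg
3.00811×10⁶ J/kg ÷ 3600000 J/kWh × 0.453592 kg/lb = 0.379015 kWh/lb

0.379 kWh/lb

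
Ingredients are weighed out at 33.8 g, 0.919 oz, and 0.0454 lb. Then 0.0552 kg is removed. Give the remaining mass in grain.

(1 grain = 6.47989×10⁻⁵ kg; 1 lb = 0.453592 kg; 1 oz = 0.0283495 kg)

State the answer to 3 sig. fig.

390 grain

33.8 g × 0.001 = 0.0338 kg
0.919 oz × 0.0283495 = 0.0260532 kg
0.0454 lb × 0.453592 = 0.0205931 kg
0.0552 kg (already kg)
Net: 0.0338 + 0.0260532 + 0.0205931 − 0.0552 = 0.0252463 kg
In grain: 0.0252463 / 6.47989×10⁻⁵ = 389.61 grain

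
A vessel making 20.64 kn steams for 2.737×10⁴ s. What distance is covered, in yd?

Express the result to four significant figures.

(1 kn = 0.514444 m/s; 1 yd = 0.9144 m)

20.64 kn × 0.514444 → 10.6181 m/s
d = v × t = 10.6181 m/s × 27370 s = 290617 m
290617 m ÷ (0.9144 m/yd) = 317823 yd

3.178×10⁵ yd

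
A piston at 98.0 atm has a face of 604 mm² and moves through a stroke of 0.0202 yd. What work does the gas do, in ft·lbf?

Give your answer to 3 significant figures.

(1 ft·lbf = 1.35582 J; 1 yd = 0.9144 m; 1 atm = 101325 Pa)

81.7 ft·lbf

98.0 atm → 9.92985×10⁶ Pa
604 mm² → 6.04×10⁻⁴ m²
F = P × A = 9.92985×10⁶ × 6.04×10⁻⁴ = 5997.63 N
0.0202 yd → 0.0184709 m
W = F × d = 5997.63 × 0.0184709 = 110.782 J
In ft·lbf: 110.782 / 1.35582 = 81.7085 ft·lbf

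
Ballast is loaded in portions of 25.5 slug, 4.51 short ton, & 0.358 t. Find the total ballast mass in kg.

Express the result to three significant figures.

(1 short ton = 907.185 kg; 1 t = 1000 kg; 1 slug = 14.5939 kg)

4820 kg

25.5 slug × 14.5939 → 372.144 kg
4.51 short ton × 907.185 → 4091.4 kg
0.358 t × 1000 → 358 kg
Sum: 372.144 + 4091.4 + 358 = 4821.54 kg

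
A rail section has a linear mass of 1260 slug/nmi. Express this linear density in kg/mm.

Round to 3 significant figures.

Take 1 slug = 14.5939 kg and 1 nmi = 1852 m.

0.00993 kg/mm

1260 slug/nmi × 14.5939 kg/slug ÷ 1852 m/nmi = 9.9289 kg/m
9.9289 kg/m × 0.001 m/mm = 0.0099289 kg/mm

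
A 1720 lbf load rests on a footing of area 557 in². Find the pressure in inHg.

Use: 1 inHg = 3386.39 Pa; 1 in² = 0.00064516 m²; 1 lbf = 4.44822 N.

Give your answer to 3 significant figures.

6.29 inHg

1720 lbf × 4.44822 → 7650.94 N
557 in² × 0.00064516 → 0.359354 m²
P = F / A = 7650.94 N / 0.359354 m² = 21290.8 Pa
21290.8 Pa ÷ (3386.39 Pa/inHg) = 6.28717 inHg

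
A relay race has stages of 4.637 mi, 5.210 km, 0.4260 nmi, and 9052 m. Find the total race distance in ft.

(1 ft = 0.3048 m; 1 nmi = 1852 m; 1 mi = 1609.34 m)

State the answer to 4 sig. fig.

7.386×10⁴ ft

4.637 mi × 1609.34 → 7462.51 m
5.210 km × 1000 → 5210 m
0.4260 nmi × 1852 → 788.952 m
9052 m (already m)
Total: 7462.51 + 5210 + 788.952 + 9052 = 22513.5 m
In ft: 22513.5 / 0.3048 = 73863.2 ft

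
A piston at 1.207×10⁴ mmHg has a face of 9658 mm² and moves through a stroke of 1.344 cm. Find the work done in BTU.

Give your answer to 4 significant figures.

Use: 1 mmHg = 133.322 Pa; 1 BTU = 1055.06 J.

1.207×10⁴ mmHg → 1.6092×10⁶ Pa
9658 mm² → 0.009658 m²
F = P × A = 1.6092×10⁶ × 0.009658 = 15541.7 N
1.344 cm → 0.01344 m
W = F × d = 15541.7 × 0.01344 = 208.88 J
In BTU: 208.88 / 1055.06 = 0.197979 BTU

0.1980 BTU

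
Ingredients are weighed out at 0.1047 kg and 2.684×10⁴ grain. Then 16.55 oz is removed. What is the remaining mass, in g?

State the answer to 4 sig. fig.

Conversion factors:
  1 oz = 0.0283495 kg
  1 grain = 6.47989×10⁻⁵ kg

1375 g

0.1047 kg (already kg)
2.684×10⁴ grain × 6.47989×10⁻⁵ → 1.7392 kg
16.55 oz × 0.0283495 → 0.469184 kg
Net: 0.1047 + 1.7392 − 0.469184 = 1.37472 kg
In g: 1.37472 / 0.001 = 1374.72 g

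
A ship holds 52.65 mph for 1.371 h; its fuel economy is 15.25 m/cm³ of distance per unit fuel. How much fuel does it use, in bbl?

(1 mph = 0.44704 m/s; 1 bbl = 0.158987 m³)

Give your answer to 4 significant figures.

52.65 mph → 23.5367 m/s
1.371 h → 4935.6 s
d = v × t = 23.5367 × 4935.6 = 116168 m
15.25 m/cm³ → 1.525×10⁷ m/m³
V = d / (distance per unit fuel) = 116168 / 1.525×10⁷ = 0.00761757 m³
In bbl: 0.00761757 / 0.158987 = 0.0479132 bbl

0.04791 bbl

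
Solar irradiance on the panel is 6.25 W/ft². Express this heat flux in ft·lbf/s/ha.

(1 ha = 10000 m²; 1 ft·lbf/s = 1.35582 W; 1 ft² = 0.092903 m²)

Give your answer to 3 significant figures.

6.25 W/ft² ÷ 0.092903 m²/ft² = 67.2745 W/m²
67.2745 W/m² ÷ 1.35582 W/ft·lbf/s × 10000 m²/ha = 496190 ft·lbf/s/ha

4.96×10⁵ ft·lbf/s/ha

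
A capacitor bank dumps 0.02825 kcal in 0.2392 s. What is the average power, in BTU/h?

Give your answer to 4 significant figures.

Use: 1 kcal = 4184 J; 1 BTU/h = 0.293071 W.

0.02825 kcal × 4184 = 118.198 J
P = E / t = 118.198 J / 0.2392 s = 494.139 W
494.139 W ÷ (0.293071 W/BTU/h) = 1686.07 BTU/h

1686 BTU/h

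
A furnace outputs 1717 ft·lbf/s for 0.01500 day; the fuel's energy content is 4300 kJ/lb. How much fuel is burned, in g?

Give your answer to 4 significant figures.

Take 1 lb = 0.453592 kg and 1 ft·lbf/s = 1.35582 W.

1717 ft·lbf/s → 2327.94 W
0.01500 day → 1296 s
E = P × t = 2327.94 × 1296 = 3.01701×10⁶ J
4300 kJ/lb → 9.47989×10⁶ J/kg
m = E / e_s = 3.01701×10⁶ / 9.47989×10⁶ = 0.318254 kg
In g: 0.318254 / 0.001 = 318.254 g

318.3 g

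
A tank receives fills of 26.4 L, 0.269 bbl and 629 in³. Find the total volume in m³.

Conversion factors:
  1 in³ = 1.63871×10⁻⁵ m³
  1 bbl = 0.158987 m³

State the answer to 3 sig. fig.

26.4 L × 0.001 = 0.0264 m³
0.269 bbl × 0.158987 = 0.0427675 m³
629 in³ × 1.63871×10⁻⁵ = 0.0103075 m³
Combined: 0.0264 + 0.0427675 + 0.0103075 = 0.079475 m³

0.0795 m³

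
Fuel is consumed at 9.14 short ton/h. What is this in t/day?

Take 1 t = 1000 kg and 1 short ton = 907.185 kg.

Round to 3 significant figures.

9.14 short ton/h × 907.185 kg/short ton ÷ 3600 s/h = 2.30324 kg/s
2.30324 kg/s ÷ 1000 kg/t × 86400 s/day = 199 t/day

199 t/day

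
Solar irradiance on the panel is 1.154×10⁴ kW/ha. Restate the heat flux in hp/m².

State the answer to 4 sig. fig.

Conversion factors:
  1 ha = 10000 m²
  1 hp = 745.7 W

1.154×10⁴ kW/ha × 1000 W/kW ÷ 10000 m²/ha = 1154 W/m²
1154 W/m² ÷ 745.7 W/hp = 1.54754 hp/m²

1.548 hp/m²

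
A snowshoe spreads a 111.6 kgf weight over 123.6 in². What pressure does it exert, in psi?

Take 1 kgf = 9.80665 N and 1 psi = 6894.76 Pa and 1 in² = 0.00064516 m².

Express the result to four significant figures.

1.991 psi

111.6 kgf × 9.80665 = 1094.42 N
123.6 in² × 0.00064516 = 0.0797418 m²
P = F / A = 1094.42 N / 0.0797418 m² = 13724.5 Pa
13724.5 Pa ÷ (6894.76 Pa/psi) = 1.99057 psi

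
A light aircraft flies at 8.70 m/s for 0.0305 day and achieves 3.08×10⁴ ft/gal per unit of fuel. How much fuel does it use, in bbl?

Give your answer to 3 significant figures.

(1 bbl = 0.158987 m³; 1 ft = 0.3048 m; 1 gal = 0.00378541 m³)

0.0305 day → 2635.2 s
d = v × t = 8.7 × 2635.2 = 22926.2 m
3.08×10⁴ ft/gal → 2.48001×10⁶ m/m³
V = d / (distance per unit fuel) = 22926.2 / 2.48001×10⁶ = 0.0092444 m³
In bbl: 0.0092444 / 0.158987 = 0.0581456 bbl

0.0581 bbl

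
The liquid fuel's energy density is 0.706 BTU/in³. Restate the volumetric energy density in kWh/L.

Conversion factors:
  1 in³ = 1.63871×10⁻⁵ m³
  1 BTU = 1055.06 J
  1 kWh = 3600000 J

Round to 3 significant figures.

0.0126 kWh/L

0.706 BTU/in³ × 1055.06 J/BTU ÷ 1.63871×10⁻⁵ m³/in³ = 4.54548×10⁷ J/m³
4.54548×10⁷ J/m³ ÷ 3600000 J/kWh × 0.001 m³/L = 0.0126263 kWh/L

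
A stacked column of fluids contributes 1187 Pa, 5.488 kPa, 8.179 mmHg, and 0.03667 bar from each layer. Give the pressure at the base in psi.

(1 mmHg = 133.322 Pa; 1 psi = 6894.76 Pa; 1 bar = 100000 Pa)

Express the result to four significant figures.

1187 Pa (already Pa)
5.488 kPa × 1000 = 5488 Pa
8.179 mmHg × 133.322 = 1090.44 Pa
0.03667 bar × 100000 = 3667 Pa
Combined: 1187 + 5488 + 1090.44 + 3667 = 11432.4 Pa
In psi: 11432.4 / 6894.76 = 1.65813 psi

1.658 psi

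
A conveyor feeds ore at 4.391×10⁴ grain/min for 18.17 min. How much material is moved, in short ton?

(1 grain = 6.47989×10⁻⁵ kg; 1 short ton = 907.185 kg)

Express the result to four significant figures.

0.05699 short ton

4.391×10⁴ grain/min → 0.047422 kg/s
18.17 min → 1090.2 s
m = ṁ × t = 0.047422 × 1090.2 = 51.6995 kg
In short ton: 51.6995 / 907.185 = 0.0569889 short ton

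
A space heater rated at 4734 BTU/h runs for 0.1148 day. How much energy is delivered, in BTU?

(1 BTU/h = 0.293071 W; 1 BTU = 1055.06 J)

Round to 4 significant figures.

1.304×10⁴ BTU

4734 BTU/h × 0.293071 = 1387.4 W
0.1148 day × 86400 = 9918.72 s
E = P × t = 1387.4 W × 9918.72 s = 1.37612×10⁷ J
1.37612×10⁷ J ÷ (1055.06 J/BTU) = 13043 BTU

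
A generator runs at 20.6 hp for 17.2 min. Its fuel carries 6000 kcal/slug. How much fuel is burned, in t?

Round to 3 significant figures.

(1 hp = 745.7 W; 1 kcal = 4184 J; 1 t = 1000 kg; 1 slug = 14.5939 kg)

0.00922 t

20.6 hp → 15361.4 W
17.2 min → 1032 s
E = P × t = 15361.4 × 1032 = 1.5853×10⁷ J
6000 kcal/slug → 1.72017×10⁶ J/kg
m = E / e_s = 1.5853×10⁷ / 1.72017×10⁶ = 9.21595 kg
In t: 9.21595 / 1000 = 0.00921595 t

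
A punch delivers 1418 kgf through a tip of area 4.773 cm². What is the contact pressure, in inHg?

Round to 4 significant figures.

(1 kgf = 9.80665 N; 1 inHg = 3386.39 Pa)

8603 inHg

1418 kgf × 9.80665 = 13905.8 N
4.773 cm² × 0.0001 = 4.773×10⁻⁴ m²
P = F / A = 13905.8 N / 4.773×10⁻⁴ m² = 2.91343×10⁷ Pa
2.91343×10⁷ Pa ÷ (3386.39 Pa/inHg) = 8603.35 inHg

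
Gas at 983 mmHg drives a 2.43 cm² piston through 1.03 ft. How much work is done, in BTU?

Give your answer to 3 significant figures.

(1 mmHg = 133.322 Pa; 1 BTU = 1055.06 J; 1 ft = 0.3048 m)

0.00948 BTU

983 mmHg → 131056 Pa
2.43 cm² → 2.43×10⁻⁴ m²
F = P × A = 131056 × 2.43×10⁻⁴ = 31.8466 N
1.03 ft → 0.313944 m
W = F × d = 31.8466 × 0.313944 = 9.99805 J
In BTU: 9.99805 / 1055.06 = 0.00947629 BTU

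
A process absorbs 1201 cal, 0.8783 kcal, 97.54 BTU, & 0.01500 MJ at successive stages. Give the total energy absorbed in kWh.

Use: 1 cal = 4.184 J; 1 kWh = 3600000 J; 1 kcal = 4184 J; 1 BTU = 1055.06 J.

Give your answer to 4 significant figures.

1201 cal × 4.184 = 5024.98 J
0.8783 kcal × 4184 = 3674.81 J
97.54 BTU × 1055.06 = 102911 J
0.01500 MJ × 1000000 = 15000 J
Total: 5024.98 + 3674.81 + 102911 + 15000 = 126611 J
In kWh: 126611 / 3600000 = 0.0351697 kWh

0.03517 kWh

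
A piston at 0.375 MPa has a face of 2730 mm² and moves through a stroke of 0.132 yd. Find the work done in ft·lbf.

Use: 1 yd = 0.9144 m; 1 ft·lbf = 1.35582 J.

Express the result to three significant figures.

0.375 MPa → 375000 Pa
2730 mm² → 0.00273 m²
F = P × A = 375000 × 0.00273 = 1023.75 N
0.132 yd → 0.120701 m
W = F × d = 1023.75 × 0.120701 = 123.568 J
In ft·lbf: 123.568 / 1.35582 = 91.1389 ft·lbf

91.1 ft·lbf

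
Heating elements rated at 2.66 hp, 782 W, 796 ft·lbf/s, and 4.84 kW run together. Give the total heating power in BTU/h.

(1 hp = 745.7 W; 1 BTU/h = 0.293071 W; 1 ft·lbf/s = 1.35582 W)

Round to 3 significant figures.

2.66 hp × 745.7 = 1983.56 W
782 W (already W)
796 ft·lbf/s × 1.35582 = 1079.23 W
4.84 kW × 1000 = 4840 W
Sum: 1983.56 + 782 + 1079.23 + 4840 = 8684.79 W
In BTU/h: 8684.79 / 0.293071 = 29633.7 BTU/h

2.96×10⁴ BTU/h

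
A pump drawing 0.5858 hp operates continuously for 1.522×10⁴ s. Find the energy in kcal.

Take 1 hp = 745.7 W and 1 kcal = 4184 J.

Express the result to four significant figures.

1589 kcal

0.5858 hp × 745.7 → 436.831 W
E = P × t = 436.831 W × 15220 s = 6.64857×10⁶ J
6.64857×10⁶ J ÷ (4184 J/kcal) = 1589.05 kcal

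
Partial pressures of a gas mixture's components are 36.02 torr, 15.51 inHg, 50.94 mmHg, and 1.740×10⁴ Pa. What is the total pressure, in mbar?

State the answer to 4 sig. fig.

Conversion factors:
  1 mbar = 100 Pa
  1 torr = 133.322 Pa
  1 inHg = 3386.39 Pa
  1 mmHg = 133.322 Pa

815.2 mbar

36.02 torr × 133.322 → 4802.26 Pa
15.51 inHg × 3386.39 → 52522.9 Pa
50.94 mmHg × 133.322 → 6791.42 Pa
1.740×10⁴ Pa (already Pa)
Combined: 4802.26 + 52522.9 + 6791.42 + 17400 = 81516.6 Pa
In mbar: 81516.6 / 100 = 815.166 mbar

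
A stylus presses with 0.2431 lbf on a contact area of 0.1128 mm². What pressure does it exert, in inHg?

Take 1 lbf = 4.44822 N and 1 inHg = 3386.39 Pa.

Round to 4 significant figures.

0.2431 lbf × 4.44822 → 1.08136 N
0.1128 mm² × 10⁻⁶ → 1.128×10⁻⁷ m²
P = F / A = 1.08136 N / 1.128×10⁻⁷ m² = 9.58652×10⁶ Pa
9.58652×10⁶ Pa ÷ (3386.39 Pa/inHg) = 2830.9 inHg

2831 inHg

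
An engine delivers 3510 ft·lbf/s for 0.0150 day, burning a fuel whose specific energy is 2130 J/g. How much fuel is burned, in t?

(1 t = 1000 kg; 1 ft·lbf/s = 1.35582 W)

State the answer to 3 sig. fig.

3510 ft·lbf/s → 4758.93 W
0.0150 day → 1296 s
E = P × t = 4758.93 × 1296 = 6.16757×10⁶ J
2130 J/g → 2.13×10⁶ J/kg
m = E / e_s = 6.16757×10⁶ / 2.13×10⁶ = 2.89557 kg
In t: 2.89557 / 1000 = 0.00289557 t

0.00290 t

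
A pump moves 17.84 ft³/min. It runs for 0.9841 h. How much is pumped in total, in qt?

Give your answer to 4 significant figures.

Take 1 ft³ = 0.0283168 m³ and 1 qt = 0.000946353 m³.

3.152×10⁴ qt

17.84 ft³/min → 0.00841953 m³/s
0.9841 h → 3542.76 s
V = Q × t = 0.00841953 × 3542.76 = 29.8284 m³
In qt: 29.8284 / 0.000946353 = 31519.3 qt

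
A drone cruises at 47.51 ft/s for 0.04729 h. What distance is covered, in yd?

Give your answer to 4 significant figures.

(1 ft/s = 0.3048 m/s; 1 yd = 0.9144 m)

47.51 ft/s × 0.3048 = 14.481 m/s
0.04729 h × 3600 = 170.244 s
d = v × t = 14.481 m/s × 170.244 s = 2465.3 m
2465.3 m ÷ (0.9144 m/yd) = 2696.08 yd

2696 yd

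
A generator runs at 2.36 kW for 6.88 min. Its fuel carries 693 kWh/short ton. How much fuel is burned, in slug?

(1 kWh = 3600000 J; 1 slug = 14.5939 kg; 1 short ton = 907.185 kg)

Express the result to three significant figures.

0.0243 slug

2.36 kW → 2360 W
6.88 min → 412.8 s
E = P × t = 2360 × 412.8 = 974208 J
693 kWh/short ton → 2.75005×10⁶ J/kg
m = E / e_s = 974208 / 2.75005×10⁶ = 0.354251 kg
In slug: 0.354251 / 14.5939 = 0.0242739 slug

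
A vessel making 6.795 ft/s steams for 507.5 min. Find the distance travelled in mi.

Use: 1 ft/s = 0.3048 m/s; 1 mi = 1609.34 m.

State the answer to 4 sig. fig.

39.19 mi

6.795 ft/s × 0.3048 → 2.07112 m/s
507.5 min × 60 → 30450 s
d = v × t = 2.07112 m/s × 30450 s = 63065.6 m
63065.6 m ÷ (1609.34 m/mi) = 39.1872 mi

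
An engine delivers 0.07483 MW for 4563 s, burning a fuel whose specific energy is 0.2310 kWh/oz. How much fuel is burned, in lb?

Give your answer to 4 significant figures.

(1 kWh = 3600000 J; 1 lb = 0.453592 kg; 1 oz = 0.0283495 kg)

0.07483 MW → 74830 W
E = P × t = 74830 × 4563 = 3.41449×10⁸ J
0.2310 kWh/oz → 2.93339×10⁷ J/kg
m = E / e_s = 3.41449×10⁸ / 2.93339×10⁷ = 11.6401 kg
In lb: 11.6401 / 0.453592 = 25.662 lb

25.66 lb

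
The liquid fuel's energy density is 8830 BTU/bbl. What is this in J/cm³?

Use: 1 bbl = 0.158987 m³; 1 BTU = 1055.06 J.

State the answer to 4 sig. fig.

58.60 J/cm³

8830 BTU/bbl × 1055.06 J/BTU ÷ 0.158987 m³/bbl = 5.85971×10⁷ J/m³
5.85971×10⁷ J/m³ × 10⁻⁶ m³/cm³ = 58.5971 J/cm³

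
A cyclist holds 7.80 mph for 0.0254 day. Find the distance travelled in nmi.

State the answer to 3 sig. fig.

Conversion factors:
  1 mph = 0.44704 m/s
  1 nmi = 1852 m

7.80 mph × 0.44704 → 3.48691 m/s
0.0254 day × 86400 → 2194.56 s
d = v × t = 3.48691 m/s × 2194.56 s = 7652.23 m
7652.23 m ÷ (1852 m/nmi) = 4.13187 nmi

4.13 nmi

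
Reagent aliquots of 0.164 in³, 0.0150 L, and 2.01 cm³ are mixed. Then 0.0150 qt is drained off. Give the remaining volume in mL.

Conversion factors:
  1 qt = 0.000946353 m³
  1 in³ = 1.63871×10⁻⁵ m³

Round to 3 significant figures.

5.50 mL

0.164 in³ × 1.63871×10⁻⁵ = 2.68748×10⁻⁶ m³
0.0150 L × 0.001 = 1.5×10⁻⁵ m³
2.01 cm³ × 10⁻⁶ = 2.01×10⁻⁶ m³
0.0150 qt × 0.000946353 = 1.41953×10⁻⁵ m³
Net: 2.68748×10⁻⁶ + 1.5×10⁻⁵ + 2.01×10⁻⁶ − 1.41953×10⁻⁵ = 5.50218×10⁻⁶ m³
In mL: 5.50218×10⁻⁶ / 10⁻⁶ = 5.50218 mL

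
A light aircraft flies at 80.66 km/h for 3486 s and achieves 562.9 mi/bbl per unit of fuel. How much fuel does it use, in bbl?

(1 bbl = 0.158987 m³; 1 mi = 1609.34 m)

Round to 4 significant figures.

80.66 km/h → 22.4056 m/s
d = v × t = 22.4056 × 3486 = 78105.9 m
562.9 mi/bbl → 5.69793×10⁶ m/m³
V = d / (distance per unit fuel) = 78105.9 / 5.69793×10⁶ = 0.0137078 m³
In bbl: 0.0137078 / 0.158987 = 0.0862196 bbl

0.08622 bbl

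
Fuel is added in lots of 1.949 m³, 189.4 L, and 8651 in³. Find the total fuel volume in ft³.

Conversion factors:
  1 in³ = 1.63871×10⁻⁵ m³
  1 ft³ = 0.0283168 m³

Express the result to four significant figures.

80.52 ft³

1.949 m³ (already m³)
189.4 L × 0.001 = 0.1894 m³
8651 in³ × 1.63871×10⁻⁵ = 0.141765 m³
Sum: 1.949 + 0.1894 + 0.141765 = 2.28017 m³
In ft³: 2.28017 / 0.0283168 = 80.5236 ft³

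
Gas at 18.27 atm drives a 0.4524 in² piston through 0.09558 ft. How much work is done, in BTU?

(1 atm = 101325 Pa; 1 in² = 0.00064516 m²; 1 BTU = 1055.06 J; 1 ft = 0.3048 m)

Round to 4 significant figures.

18.27 atm → 1.85121×10⁶ Pa
0.4524 in² → 2.9187×10⁻⁴ m²
F = P × A = 1.85121×10⁶ × 2.9187×10⁻⁴ = 540.313 N
0.09558 ft → 0.0291328 m
W = F × d = 540.313 × 0.0291328 = 15.7408 J
In BTU: 15.7408 / 1055.06 = 0.0149193 BTU

0.01492 BTU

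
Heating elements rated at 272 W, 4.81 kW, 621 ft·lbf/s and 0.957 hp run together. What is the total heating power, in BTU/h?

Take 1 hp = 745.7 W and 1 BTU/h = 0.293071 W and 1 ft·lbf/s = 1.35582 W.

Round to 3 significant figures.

2.26×10⁴ BTU/h

272 W (already W)
4.81 kW × 1000 → 4810 W
621 ft·lbf/s × 1.35582 → 841.964 W
0.957 hp × 745.7 → 713.635 W
Sum: 272 + 4810 + 841.964 + 713.635 = 6637.6 W
In BTU/h: 6637.6 / 0.293071 = 22648.4 BTU/h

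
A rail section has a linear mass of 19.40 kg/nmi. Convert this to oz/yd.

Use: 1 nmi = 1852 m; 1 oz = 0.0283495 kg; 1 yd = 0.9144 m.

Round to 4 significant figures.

0.3379 oz/yd

19.40 kg/nmi ÷ 1852 m/nmi = 0.0104752 kg/m
0.0104752 kg/m ÷ 0.0283495 kg/oz × 0.9144 m/yd = 0.337873 oz/yd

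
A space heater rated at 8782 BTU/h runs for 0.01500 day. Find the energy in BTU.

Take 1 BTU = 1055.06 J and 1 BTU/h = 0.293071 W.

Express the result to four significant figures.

3162 BTU

8782 BTU/h × 0.293071 = 2573.75 W
0.01500 day × 86400 = 1296 s
E = P × t = 2573.75 W × 1296 s = 3.33558×10⁶ J
3.33558×10⁶ J ÷ (1055.06 J/BTU) = 3161.51 BTU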